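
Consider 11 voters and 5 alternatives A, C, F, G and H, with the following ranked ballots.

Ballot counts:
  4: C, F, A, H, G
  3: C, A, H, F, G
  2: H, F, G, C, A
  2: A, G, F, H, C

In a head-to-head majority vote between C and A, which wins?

C

Ballots ranking C above A: 4 + 3 + 2 = 9.
Ballots ranking A above C: 11 − 9 = 2.
C wins the head-to-head 9–2.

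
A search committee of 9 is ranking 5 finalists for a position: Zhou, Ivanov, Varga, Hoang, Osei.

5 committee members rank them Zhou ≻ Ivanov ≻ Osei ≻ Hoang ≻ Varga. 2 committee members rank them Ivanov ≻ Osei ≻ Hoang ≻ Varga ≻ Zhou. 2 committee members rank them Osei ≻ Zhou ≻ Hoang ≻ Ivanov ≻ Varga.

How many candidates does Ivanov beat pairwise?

Ivanov against each rival (9 committee members):
Ivanov vs Zhou: Zhou, 7–2.
Ivanov vs Varga: Ivanov, 9–0.
Ivanov vs Hoang: Ivanov preferred on 5+2 = 7 ballots; Ivanov wins 7–2.
Ivanov–Osei: Ivanov 7–2.
Ivanov beats Varga, Hoang, Osei; loses to Zhou — 3 pairwise wins.

3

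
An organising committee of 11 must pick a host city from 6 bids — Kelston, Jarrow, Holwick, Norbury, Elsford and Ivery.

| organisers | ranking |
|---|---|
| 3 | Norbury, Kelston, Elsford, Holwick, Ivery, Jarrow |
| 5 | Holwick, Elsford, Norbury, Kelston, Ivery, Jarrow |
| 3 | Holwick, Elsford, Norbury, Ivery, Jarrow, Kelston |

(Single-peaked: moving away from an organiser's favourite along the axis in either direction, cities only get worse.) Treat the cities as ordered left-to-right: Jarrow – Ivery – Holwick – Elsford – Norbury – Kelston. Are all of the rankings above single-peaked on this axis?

Axis positions: Jarrow=1, Ivery=2, Holwick=3, Elsford=4, Norbury=5, Kelston=6.
Faction 1 (peak Norbury at position 5): ranking walks positions 5-6-4-3-2-1, expanding outward from the peak — single-peaked.
Faction 2 (peak Holwick at position 3): ranking walks positions 3-4-5-6-2-1, expanding outward from the peak — single-peaked.
Faction 3 (peak Holwick at position 3): ranking walks positions 3-4-5-2-1-6, expanding outward from the peak — single-peaked.
Every ranking is single-peaked on this axis.

yes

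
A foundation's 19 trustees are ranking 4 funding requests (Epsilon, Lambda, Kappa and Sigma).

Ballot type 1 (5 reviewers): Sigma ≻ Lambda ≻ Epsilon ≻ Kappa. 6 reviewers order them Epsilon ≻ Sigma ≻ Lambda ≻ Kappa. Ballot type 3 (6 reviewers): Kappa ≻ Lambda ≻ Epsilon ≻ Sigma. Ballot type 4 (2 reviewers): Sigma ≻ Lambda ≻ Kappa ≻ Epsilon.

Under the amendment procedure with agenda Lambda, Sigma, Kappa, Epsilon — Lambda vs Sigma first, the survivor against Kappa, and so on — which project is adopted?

Round 1: Lambda vs Sigma — 6–13, Sigma advances.
Round 2: Sigma vs Kappa — 13–6, Sigma advances.
Round 3: Sigma vs Epsilon — 7–12, Epsilon advances.
The agenda winner is Epsilon.

Epsilon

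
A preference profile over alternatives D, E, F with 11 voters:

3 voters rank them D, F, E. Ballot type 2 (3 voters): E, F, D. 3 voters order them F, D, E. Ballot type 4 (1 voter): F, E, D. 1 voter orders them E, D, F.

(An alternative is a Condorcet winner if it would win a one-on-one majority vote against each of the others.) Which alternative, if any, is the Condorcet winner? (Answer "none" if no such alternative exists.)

Head-to-head results (11 voters):
D vs E: D wins 6–5.
D vs F: F, 7–4.
E vs F: E is ranked higher on 3+1 = 4 ballots, F on 7. F wins 7–4.
Only F has no losses; F is the Condorcet winner.

F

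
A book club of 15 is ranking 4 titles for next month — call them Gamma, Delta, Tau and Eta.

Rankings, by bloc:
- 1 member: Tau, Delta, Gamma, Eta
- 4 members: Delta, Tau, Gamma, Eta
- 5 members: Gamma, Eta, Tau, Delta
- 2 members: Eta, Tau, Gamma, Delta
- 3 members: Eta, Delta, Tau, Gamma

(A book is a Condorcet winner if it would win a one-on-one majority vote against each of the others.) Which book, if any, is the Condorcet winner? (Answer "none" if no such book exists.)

Pairwise majorities:
Gamma vs Delta: Delta wins 8–7.
Gamma–Tau: Tau 10–5.
Gamma–Eta: Gamma 10–5.
Delta–Tau: Tau 8–7.
Delta vs Eta: Eta wins 10–5.
Tau–Eta: Eta 10–5.
Every book loses at least once (Gamma loses to Delta; Delta loses to Tau; Tau loses to Eta; Eta loses to Gamma). The majority relation contains the cycle Gamma beats Eta beats Delta beats Gamma, so there is no Condorcet winner.

none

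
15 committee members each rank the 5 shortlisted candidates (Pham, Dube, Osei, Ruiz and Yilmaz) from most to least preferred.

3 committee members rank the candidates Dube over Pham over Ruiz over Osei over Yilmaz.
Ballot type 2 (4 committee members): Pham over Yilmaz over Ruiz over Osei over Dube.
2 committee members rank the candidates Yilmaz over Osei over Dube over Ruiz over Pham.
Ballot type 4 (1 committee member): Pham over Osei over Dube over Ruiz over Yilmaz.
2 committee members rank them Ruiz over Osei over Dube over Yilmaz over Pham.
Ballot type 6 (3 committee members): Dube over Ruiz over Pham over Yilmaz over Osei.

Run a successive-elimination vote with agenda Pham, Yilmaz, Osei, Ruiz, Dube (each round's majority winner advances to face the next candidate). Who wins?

Dube

Round 1: Pham vs Yilmaz — 11–4, Pham advances.
Round 2: Pham vs Osei — 11–4, Pham advances.
Round 3: Pham vs Ruiz — 8–7, Pham advances.
Round 4: Pham vs Dube — 5–10, Dube advances.
The agenda winner is Dube.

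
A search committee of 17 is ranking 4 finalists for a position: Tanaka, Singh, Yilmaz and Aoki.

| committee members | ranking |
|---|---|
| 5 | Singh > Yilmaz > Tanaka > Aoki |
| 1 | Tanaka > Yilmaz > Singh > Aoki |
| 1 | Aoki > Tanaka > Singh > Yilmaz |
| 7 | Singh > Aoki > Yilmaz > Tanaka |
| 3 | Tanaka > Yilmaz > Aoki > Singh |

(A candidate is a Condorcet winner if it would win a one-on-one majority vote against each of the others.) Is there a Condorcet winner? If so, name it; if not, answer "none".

Singh

Pairwise majorities:
Tanaka vs Singh: Tanaka preferred on 1+1+3 = 5 ballots; Singh wins 12–5.
Tanaka vs Yilmaz: Tanaka preferred on 1+1+3 = 5 ballots; Yilmaz wins 12–5.
Tanaka vs Aoki: Tanaka, 9–8.
Singh–Yilmaz: Singh 13–4.
Singh vs Aoki: Singh preferred on 5+1+7 = 13 ballots; Singh wins 13–4.
Yilmaz–Aoki: Yilmaz 9–8.
Singh defeats every rival head-to-head and is the Condorcet winner.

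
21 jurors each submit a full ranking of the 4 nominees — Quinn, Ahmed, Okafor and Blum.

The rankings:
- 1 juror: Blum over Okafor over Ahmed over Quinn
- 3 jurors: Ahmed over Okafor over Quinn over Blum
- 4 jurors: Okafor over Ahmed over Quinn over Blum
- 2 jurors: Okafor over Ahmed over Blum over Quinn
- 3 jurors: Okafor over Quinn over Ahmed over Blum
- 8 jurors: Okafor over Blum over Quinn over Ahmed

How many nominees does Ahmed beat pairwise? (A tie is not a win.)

Ahmed against each rival (21 jurors):
Ahmed vs Quinn: Ahmed preferred on 1+3+4+2 = 10 ballots; Quinn wins 11–10.
Ahmed–Okafor: Okafor 18–3.
Ahmed vs Blum: Ahmed, 12–9.
Ahmed beats Blum; loses to Quinn, Okafor — 1 pairwise win.

1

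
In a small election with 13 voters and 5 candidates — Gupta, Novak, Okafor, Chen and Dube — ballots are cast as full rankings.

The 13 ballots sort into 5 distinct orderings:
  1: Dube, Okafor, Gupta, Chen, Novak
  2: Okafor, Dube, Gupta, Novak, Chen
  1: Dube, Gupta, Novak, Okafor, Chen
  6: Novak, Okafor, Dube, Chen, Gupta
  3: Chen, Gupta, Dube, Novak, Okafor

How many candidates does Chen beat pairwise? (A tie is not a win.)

Chen against each rival (13 voters):
Chen vs Gupta: 6+3 = 9 for Chen, 4 for Gupta — Chen by 9–4.
Chen vs Novak: 4 to 9, Novak.
Chen–Okafor: Okafor 10–3.
Chen vs Dube: 3 for Chen, 10 for Dube — Dube by 10–3.
Chen beats Gupta; loses to Novak, Okafor, Dube — 1 pairwise win.

1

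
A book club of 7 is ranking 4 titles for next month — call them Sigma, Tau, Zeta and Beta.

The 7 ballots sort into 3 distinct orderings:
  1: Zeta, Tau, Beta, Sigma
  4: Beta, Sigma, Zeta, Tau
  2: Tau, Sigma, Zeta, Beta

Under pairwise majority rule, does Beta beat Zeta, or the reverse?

Ballots ranking Beta above Zeta: 4.
Ballots ranking Zeta above Beta: 7 − 4 = 3.
Beta wins the head-to-head 4–3.

Beta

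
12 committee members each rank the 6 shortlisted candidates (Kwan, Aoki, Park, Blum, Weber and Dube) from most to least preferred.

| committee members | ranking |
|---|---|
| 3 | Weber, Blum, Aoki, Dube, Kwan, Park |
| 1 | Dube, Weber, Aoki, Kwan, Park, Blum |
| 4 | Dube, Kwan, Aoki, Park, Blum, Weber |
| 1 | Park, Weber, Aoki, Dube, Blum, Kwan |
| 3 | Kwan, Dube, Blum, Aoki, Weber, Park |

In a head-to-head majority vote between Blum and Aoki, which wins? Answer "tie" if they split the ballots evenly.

Ballots ranking Blum above Aoki: 3 + 3 = 6.
Ballots ranking Aoki above Blum: 12 − 6 = 6.
6–6: the pair ties.

tie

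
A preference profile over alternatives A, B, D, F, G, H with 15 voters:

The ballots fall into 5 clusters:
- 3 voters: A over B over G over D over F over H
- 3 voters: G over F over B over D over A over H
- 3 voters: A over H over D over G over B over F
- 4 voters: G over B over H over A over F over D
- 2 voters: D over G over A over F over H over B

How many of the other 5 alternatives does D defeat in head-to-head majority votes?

2

D against each rival (15 voters):
D vs A: A wins 10–5.
D–B: B 10–5.
D–F: D 8–7.
D vs G: 5 to 10, G.
D–H: D 8–7.
D beats F, H; loses to A, B, G — 2 pairwise wins.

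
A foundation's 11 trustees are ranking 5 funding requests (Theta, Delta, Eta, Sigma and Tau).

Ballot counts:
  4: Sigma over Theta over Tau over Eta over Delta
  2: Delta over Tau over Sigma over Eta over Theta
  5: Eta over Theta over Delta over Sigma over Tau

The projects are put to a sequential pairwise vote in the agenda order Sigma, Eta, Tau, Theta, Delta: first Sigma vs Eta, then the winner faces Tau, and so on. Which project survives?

Round 1: Sigma vs Eta — 6–5, Sigma advances.
Round 2: Sigma vs Tau — 9–2, Sigma advances.
Round 3: Sigma vs Theta — 6–5, Sigma advances.
Round 4: Sigma vs Delta — 4–7, Delta advances.
Delta survives the agenda.

Delta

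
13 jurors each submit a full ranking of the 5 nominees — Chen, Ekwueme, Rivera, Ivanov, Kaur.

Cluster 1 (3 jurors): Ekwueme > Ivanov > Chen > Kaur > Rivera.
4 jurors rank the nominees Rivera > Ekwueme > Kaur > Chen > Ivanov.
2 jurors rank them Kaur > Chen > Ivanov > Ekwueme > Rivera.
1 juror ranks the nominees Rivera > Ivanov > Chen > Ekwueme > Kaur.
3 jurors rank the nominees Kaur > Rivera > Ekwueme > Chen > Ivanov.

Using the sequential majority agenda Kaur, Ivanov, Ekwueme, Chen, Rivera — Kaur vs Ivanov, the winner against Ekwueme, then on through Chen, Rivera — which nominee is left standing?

Rivera

Round 1: Kaur vs Ivanov — 9–4, Kaur advances.
Round 2: Kaur vs Ekwueme — 5–8, Ekwueme advances.
Round 3: Ekwueme vs Chen — 10–3, Ekwueme advances.
Round 4: Ekwueme vs Rivera — 5–8, Rivera advances.
The agenda winner is Rivera.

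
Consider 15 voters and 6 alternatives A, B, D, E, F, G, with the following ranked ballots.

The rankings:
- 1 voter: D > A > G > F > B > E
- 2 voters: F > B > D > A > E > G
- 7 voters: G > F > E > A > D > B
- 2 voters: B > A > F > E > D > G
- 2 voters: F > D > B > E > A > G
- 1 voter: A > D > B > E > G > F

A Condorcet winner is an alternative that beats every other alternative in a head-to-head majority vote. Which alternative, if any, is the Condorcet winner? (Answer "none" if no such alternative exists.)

Check each pair by majority over 15 ballots:
A vs B: A wins 9–6.
A vs D: A, 10–5.
A vs E: E, 9–6.
A vs F: F wins 11–4.
A vs G: A wins 8–7.
B vs D: D, 11–4.
B vs E: B, 8–7.
B vs F: F, 12–3.
B vs G: G, 8–7.
D vs E: E, 9–6.
D vs F: F, 13–2.
D–G: D 8–7.
E–F: F 14–1.
E vs G: G wins 8–7.
F vs G: G wins 9–6.
Every alternative loses at least once (A loses to E; B loses to A; D loses to A; E loses to B; F loses to G; G loses to A). The majority relation contains the cycle A beats B beats E beats A, so there is no Condorcet winner.

none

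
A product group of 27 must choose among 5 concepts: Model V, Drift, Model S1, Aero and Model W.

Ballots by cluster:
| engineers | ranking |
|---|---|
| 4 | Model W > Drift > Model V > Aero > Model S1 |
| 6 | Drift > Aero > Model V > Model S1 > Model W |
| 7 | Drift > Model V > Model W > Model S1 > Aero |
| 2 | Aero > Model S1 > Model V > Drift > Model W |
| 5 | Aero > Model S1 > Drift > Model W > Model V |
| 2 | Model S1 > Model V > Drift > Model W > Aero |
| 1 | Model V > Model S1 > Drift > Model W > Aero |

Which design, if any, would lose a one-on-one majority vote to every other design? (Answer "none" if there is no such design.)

none

Head-to-head results (27 engineers):
Model V vs Drift: 2+2+1 = 5 for Model V, 22 for Drift — Drift by 22–5.
Model V vs Model S1: 4+6+7+1 = 18 for Model V, 9 for Model S1 — Model V by 18–9.
Model V vs Aero: 14 to 13, Model V.
Model V–Model W: Model V 18–9.
Drift vs Model S1: Drift, 17–10.
Drift–Aero: Drift 20–7.
Drift vs Model W: Drift wins 23–4.
Model S1 vs Aero: Aero, 17–10.
Model S1 vs Model W: Model S1, 16–11.
Aero vs Model W: Model W, 14–13.
No design is winless: Model V beats Model S1; Drift beats Model V; Model S1 beats Model W; Aero beats Model S1; Model W beats Aero. There is no Condorcet loser.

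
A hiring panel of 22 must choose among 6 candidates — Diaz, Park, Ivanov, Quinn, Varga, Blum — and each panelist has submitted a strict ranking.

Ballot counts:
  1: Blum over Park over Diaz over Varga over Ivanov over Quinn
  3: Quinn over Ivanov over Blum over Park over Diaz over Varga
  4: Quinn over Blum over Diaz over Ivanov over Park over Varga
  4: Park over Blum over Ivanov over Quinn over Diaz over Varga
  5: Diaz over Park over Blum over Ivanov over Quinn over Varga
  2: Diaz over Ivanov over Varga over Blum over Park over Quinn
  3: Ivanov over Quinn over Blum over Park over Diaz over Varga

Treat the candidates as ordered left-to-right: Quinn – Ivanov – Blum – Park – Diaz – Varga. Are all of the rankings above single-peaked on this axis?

Axis positions: Quinn=1, Ivanov=2, Blum=3, Park=4, Diaz=5, Varga=6.
Cluster 1 (peak Blum at position 3): ranking walks positions 3-4-5-6-2-1, expanding outward from the peak — single-peaked.
Cluster 2 (peak Quinn at position 1): ranking walks positions 1-2-3-4-5-6, expanding outward from the peak — single-peaked.
Cluster 3: ranking walks positions 1-3-5-2-4-6; Blum is ranked above Ivanov even though Ivanov lies between Blum and the peak Quinn on the axis — preferences dip and rise again. Not single-peaked.
Cluster 4 (peak Park at position 4): ranking walks positions 4-3-2-1-5-6, expanding outward from the peak — single-peaked.
Cluster 5 (peak Diaz at position 5): ranking walks positions 5-4-3-2-1-6, expanding outward from the peak — single-peaked.
Cluster 6: ranking walks positions 5-2-6-3-4-1; Ivanov is ranked above Park even though Park lies between Ivanov and the peak Diaz on the axis — preferences dip and rise again. Not single-peaked.
Cluster 7 (peak Ivanov at position 2): ranking walks positions 2-1-3-4-5-6, expanding outward from the peak — single-peaked.
Cluster 3 violates single-peakedness, so the profile is not single-peaked on this axis.

no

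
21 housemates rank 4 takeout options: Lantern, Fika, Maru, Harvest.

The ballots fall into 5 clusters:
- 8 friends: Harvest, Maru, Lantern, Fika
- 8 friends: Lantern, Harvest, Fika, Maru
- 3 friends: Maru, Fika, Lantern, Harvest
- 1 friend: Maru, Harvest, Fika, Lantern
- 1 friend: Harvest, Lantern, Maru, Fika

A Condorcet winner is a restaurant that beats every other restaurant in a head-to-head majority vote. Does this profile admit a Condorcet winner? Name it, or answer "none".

Pairwise majorities:
Lantern vs Fika: Lantern preferred on 8+8+1 = 17 ballots; Lantern wins 17–4.
Lantern vs Maru: Lantern preferred on 8+1 = 9 ballots; Maru wins 12–9.
Lantern vs Harvest: 8+3 = 11 for Lantern, 10 for Harvest — Lantern by 11–10.
Fika vs Maru: 8 to 13, Maru.
Fika vs Harvest: Fika is ranked higher on 3 ballots, Harvest on 18. Harvest wins 18–3.
Maru vs Harvest: Maru preferred on 3+1 = 4 ballots; Harvest wins 17–4.
Each restaurant drops at least one matchup (Lantern loses to Maru; Fika loses to Lantern; Maru loses to Harvest; Harvest loses to Lantern); the cycle Lantern → Harvest → Maru → Lantern rules out a Condorcet winner.

none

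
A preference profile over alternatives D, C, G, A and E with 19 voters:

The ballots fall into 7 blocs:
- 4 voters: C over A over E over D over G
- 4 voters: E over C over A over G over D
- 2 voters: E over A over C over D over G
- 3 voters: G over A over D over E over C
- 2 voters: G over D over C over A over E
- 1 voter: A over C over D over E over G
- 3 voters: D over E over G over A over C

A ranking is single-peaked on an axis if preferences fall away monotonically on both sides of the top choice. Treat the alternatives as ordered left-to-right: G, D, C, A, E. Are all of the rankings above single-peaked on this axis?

no

Axis positions: G=1, D=2, C=3, A=4, E=5.
Bloc 1 (peak C at position 3): ranking walks positions 3-4-5-2-1, expanding outward from the peak — single-peaked.
Bloc 2: ranking walks positions 5-3-4-1-2; C is ranked above A even though A lies between C and the peak E on the axis — preferences dip and rise again. Not single-peaked.
Bloc 3 (peak E at position 5): ranking walks positions 5-4-3-2-1, expanding outward from the peak — single-peaked.
Bloc 4: ranking walks positions 1-4-2-5-3; A is ranked above D even though D lies between A and the peak G on the axis — preferences dip and rise again. Not single-peaked.
Bloc 5 (peak G at position 1): ranking walks positions 1-2-3-4-5, expanding outward from the peak — single-peaked.
Bloc 6 (peak A at position 4): ranking walks positions 4-3-2-5-1, expanding outward from the peak — single-peaked.
Bloc 7: ranking walks positions 2-5-1-4-3; E is ranked above C even though C lies between E and the peak D on the axis — preferences dip and rise again. Not single-peaked.
Bloc 2 violates single-peakedness, so the profile is not single-peaked on this axis.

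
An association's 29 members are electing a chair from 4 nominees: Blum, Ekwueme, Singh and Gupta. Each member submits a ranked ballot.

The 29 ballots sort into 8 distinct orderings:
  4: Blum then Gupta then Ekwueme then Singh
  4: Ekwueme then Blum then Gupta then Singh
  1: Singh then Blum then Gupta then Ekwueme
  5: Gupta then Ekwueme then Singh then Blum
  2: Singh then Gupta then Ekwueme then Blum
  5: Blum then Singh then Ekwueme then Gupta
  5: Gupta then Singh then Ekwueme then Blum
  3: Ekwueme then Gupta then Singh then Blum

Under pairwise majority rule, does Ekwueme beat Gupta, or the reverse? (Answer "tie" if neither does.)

Ballots ranking Ekwueme above Gupta: 4 + 5 + 3 = 12.
Ballots ranking Gupta above Ekwueme: 29 − 12 = 17.
Gupta wins the head-to-head 17–12.

Gupta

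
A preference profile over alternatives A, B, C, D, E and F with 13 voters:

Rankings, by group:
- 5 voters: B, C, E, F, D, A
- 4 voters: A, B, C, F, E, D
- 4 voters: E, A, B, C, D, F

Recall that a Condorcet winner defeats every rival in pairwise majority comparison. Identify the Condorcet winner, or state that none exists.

none

Check each pair by majority over 13 ballots:
A vs B: A wins 8–5.
A–C: A 8–5.
A vs D: A, 8–5.
A vs E: E wins 9–4.
A–F: A 8–5.
B vs C: B, 13–0.
B vs D: B, 13–0.
B–E: B 9–4.
B vs F: B wins 13–0.
C vs D: C wins 13–0.
C vs E: C, 9–4.
C vs F: C wins 13–0.
D vs E: E, 13–0.
D vs F: F wins 9–4.
E vs F: E, 9–4.
Every alternative loses at least once (A loses to E; B loses to A; C loses to A; D loses to A; E loses to B; F loses to A). The majority relation contains the cycle A beats B beats E beats A, so there is no Condorcet winner.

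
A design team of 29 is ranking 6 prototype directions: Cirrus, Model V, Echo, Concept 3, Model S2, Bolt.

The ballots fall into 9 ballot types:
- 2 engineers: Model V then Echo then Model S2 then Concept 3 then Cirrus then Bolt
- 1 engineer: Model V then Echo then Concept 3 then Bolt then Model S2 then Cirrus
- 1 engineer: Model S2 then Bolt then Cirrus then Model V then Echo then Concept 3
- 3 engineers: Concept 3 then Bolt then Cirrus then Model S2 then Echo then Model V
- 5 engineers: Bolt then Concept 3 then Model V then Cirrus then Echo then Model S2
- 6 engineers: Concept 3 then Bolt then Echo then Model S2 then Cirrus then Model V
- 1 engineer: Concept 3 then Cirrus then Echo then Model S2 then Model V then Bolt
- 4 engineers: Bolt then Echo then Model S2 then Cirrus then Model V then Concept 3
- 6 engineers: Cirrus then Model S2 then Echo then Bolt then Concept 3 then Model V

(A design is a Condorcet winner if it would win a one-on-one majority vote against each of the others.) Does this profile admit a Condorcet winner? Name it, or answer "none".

Head-to-head results (29 engineers):
Cirrus vs Model V: Cirrus wins 21–8.
Cirrus vs Echo: Cirrus, 16–13.
Cirrus–Concept 3: Concept 3 18–11.
Cirrus–Model S2: Cirrus 15–14.
Cirrus–Bolt: Bolt 20–9.
Model V vs Echo: Echo, 20–9.
Model V vs Concept 3: Concept 3 wins 21–8.
Model V vs Model S2: Model S2, 21–8.
Model V vs Bolt: Bolt, 25–4.
Echo–Concept 3: Concept 3 15–14.
Echo vs Model S2: Echo wins 19–10.
Echo vs Bolt: Bolt, 19–10.
Concept 3 vs Model S2: Concept 3, 16–13.
Concept 3 vs Bolt: Bolt, 16–13.
Model S2 vs Bolt: Bolt wins 19–10.
Bolt beats each of Cirrus, Model V, Echo, Concept 3, Model S2 — Bolt is the Condorcet winner.

Bolt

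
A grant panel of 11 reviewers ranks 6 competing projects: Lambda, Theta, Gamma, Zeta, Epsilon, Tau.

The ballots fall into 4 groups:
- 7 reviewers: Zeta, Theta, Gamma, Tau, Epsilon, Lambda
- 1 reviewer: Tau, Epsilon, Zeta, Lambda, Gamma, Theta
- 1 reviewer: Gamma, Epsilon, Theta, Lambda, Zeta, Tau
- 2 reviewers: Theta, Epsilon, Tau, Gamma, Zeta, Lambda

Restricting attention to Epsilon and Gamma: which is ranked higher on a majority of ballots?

Gamma

Ballots ranking Epsilon above Gamma: 1 + 2 = 3.
Ballots ranking Gamma above Epsilon: 11 − 3 = 8.
Gamma wins the head-to-head 8–3.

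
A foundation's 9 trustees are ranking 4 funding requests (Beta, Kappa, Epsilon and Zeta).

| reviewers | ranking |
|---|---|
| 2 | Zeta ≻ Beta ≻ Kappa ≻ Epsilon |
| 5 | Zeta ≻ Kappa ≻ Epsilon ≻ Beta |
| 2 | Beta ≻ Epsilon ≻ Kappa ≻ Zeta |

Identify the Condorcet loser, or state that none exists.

Beta

Pairwise majorities:
Beta vs Kappa: 4 to 5, Kappa.
Beta vs Epsilon: Epsilon wins 5–4.
Beta vs Zeta: 2 for Beta, 7 for Zeta — Zeta by 7–2.
Kappa vs Epsilon: Kappa is ranked higher on 2+5 = 7 ballots, Epsilon on 2. Kappa wins 7–2.
Kappa vs Zeta: 2 for Kappa, 7 for Zeta — Zeta by 7–2.
Epsilon vs Zeta: 2 to 7, Zeta.
Beta is beaten in every head-to-head and is the Condorcet loser.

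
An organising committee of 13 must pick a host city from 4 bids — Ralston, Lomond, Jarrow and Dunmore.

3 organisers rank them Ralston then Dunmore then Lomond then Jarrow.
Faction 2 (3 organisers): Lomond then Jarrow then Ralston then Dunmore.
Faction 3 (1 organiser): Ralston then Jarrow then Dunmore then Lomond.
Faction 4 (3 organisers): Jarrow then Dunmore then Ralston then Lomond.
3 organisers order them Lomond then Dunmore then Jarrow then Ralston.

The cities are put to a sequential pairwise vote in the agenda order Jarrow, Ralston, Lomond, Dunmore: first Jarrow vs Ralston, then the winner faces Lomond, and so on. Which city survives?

Dunmore

Round 1: Jarrow vs Ralston — 9–4, Jarrow advances.
Round 2: Jarrow vs Lomond — 4–9, Lomond advances.
Round 3: Lomond vs Dunmore — 6–7, Dunmore advances.
Dunmore survives the agenda.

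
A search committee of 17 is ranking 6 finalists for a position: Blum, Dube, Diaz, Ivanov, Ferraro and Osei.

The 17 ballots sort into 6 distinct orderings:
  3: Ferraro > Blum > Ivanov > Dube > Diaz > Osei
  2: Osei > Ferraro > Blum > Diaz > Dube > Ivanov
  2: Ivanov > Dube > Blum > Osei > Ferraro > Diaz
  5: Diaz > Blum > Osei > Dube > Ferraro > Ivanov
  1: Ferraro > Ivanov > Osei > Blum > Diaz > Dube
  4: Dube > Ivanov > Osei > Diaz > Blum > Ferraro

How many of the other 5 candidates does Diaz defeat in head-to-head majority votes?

2

Diaz against each rival (17 committee members):
Diaz–Blum: Diaz 9–8.
Diaz vs Dube: Diaz is ranked higher on 2+5+1 = 8 ballots, Dube on 9. Dube wins 9–8.
Diaz vs Ivanov: 7 to 10, Ivanov.
Diaz vs Ferraro: Diaz is ranked higher on 5+4 = 9 ballots, Ferraro on 8. Diaz wins 9–8.
Diaz vs Osei: 3+5 = 8 for Diaz, 9 for Osei — Osei by 9–8.
Diaz beats Blum, Ferraro; loses to Dube, Ivanov, Osei — 2 pairwise wins.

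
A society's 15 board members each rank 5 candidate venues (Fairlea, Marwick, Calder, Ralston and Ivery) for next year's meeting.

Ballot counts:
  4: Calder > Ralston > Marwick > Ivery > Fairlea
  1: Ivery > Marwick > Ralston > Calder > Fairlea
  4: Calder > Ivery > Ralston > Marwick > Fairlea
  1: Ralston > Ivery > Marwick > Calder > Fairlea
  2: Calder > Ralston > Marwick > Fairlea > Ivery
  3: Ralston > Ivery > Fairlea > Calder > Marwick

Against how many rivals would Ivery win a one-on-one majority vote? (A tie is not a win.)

Ivery against each rival (15 organisers):
Ivery vs Fairlea: Ivery, 13–2.
Ivery vs Marwick: Ivery, 9–6.
Ivery vs Calder: 5 to 10, Calder.
Ivery vs Ralston: Ralston, 10–5.
Ivery beats Fairlea, Marwick; loses to Calder, Ralston — 2 pairwise wins.

2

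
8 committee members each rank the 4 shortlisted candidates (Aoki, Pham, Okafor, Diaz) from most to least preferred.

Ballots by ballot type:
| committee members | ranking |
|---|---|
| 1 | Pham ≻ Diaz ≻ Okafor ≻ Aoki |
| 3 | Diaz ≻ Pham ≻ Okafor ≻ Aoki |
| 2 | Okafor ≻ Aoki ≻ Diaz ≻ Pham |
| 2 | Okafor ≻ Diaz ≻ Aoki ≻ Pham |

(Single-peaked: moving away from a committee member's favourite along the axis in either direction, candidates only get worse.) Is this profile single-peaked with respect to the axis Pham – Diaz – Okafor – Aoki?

yes

Axis positions: Pham=1, Diaz=2, Okafor=3, Aoki=4.
Ballot type 1 (peak Pham at position 1): ranking walks positions 1-2-3-4, expanding outward from the peak — single-peaked.
Ballot type 2 (peak Diaz at position 2): ranking walks positions 2-1-3-4, expanding outward from the peak — single-peaked.
Ballot type 3 (peak Okafor at position 3): ranking walks positions 3-4-2-1, expanding outward from the peak — single-peaked.
Ballot type 4 (peak Okafor at position 3): ranking walks positions 3-2-4-1, expanding outward from the peak — single-peaked.
Every ranking is single-peaked on this axis.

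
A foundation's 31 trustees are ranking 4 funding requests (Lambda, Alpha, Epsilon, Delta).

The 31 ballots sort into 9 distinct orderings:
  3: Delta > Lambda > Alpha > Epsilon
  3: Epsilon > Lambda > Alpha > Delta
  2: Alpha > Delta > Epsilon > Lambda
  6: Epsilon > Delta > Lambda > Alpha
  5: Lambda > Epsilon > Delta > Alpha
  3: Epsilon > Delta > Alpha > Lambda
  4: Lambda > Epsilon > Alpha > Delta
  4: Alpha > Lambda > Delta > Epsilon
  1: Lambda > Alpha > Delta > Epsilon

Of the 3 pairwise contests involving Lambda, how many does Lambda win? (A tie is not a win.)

3

Lambda against each rival (31 reviewers):
Lambda vs Alpha: 3+3+6+5+4+1 = 22 for Lambda, 9 for Alpha — Lambda by 22–9.
Lambda vs Epsilon: Lambda preferred on 3+5+4+4+1 = 17 ballots; Lambda wins 17–14.
Lambda–Delta: Lambda 17–14.
Lambda beats Alpha, Epsilon, Delta — 3 pairwise wins.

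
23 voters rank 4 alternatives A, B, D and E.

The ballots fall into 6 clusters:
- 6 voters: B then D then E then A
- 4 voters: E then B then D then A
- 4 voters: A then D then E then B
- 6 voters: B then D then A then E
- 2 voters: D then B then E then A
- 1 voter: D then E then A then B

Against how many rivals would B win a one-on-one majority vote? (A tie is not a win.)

B against each rival (23 voters):
B vs A: B is ranked higher on 6+4+6+2 = 18 ballots, A on 5. B wins 18–5.
B vs D: B wins 16–7.
B–E: B 14–9.
B beats A, D, E — 3 pairwise wins.

3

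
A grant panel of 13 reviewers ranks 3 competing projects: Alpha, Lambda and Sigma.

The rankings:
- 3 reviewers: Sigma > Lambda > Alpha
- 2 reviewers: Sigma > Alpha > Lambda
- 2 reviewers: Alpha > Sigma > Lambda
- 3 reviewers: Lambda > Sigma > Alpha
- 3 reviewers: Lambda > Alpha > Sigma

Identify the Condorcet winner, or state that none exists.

Head-to-head results (13 reviewers):
Alpha vs Lambda: Lambda wins 9–4.
Alpha–Sigma: Sigma 8–5.
Lambda vs Sigma: Sigma wins 7–6.
Sigma defeats every rival head-to-head and is the Condorcet winner.

Sigma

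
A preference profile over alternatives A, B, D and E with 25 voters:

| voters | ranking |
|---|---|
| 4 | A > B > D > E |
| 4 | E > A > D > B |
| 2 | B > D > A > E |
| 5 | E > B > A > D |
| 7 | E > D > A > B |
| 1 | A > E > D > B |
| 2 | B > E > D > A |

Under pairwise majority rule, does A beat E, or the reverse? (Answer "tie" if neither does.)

E

Ballots ranking A above E: 4 + 2 + 1 = 7.
Ballots ranking E above A: 25 − 7 = 18.
E wins the head-to-head 18–7.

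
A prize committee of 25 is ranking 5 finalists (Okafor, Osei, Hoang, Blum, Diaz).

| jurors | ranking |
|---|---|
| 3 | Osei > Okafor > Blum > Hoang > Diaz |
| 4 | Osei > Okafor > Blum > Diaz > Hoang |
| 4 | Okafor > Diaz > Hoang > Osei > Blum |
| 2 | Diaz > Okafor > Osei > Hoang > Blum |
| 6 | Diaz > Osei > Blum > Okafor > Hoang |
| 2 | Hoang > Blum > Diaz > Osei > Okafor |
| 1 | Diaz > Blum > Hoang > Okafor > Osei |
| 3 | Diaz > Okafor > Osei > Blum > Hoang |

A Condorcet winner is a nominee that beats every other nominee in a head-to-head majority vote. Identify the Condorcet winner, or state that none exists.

Check each pair by majority over 25 ballots:
Okafor vs Osei: Osei wins 15–10.
Okafor vs Hoang: Okafor wins 22–3.
Okafor–Blum: Okafor 16–9.
Okafor–Diaz: Diaz 14–11.
Osei vs Hoang: Osei is ranked higher on 3+4+2+6+3 = 18 ballots, Hoang on 7. Osei wins 18–7.
Osei vs Blum: 3+4+4+2+6+3 = 22 for Osei, 3 for Blum — Osei by 22–3.
Osei vs Diaz: Diaz wins 18–7.
Hoang vs Blum: Hoang preferred on 4+2+2 = 8 ballots; Blum wins 17–8.
Hoang vs Diaz: Hoang is ranked higher on 3+2 = 5 ballots, Diaz on 20. Diaz wins 20–5.
Blum vs Diaz: 9 to 16, Diaz.
Diaz defeats every rival head-to-head and is the Condorcet winner.

Diaz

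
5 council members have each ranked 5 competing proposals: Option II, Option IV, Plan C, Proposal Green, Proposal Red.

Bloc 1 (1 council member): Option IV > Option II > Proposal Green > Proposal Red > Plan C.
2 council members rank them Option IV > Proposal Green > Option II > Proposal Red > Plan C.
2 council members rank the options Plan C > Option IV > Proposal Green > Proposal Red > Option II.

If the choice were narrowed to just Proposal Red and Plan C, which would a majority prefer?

Ballots ranking Proposal Red above Plan C: 1 + 2 = 3.
Ballots ranking Plan C above Proposal Red: 5 − 3 = 2.
Proposal Red wins the head-to-head 3–2.

Proposal Red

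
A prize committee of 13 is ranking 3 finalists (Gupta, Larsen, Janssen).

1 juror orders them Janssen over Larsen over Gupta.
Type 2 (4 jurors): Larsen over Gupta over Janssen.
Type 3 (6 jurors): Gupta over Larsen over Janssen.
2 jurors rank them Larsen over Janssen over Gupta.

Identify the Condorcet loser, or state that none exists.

Pairwise majorities:
Gupta vs Larsen: Gupta is ranked higher on 6 ballots, Larsen on 7. Larsen wins 7–6.
Gupta vs Janssen: Gupta wins 10–3.
Larsen–Janssen: Larsen 12–1.
Only Janssen has no wins; Janssen is the Condorcet loser.

Janssen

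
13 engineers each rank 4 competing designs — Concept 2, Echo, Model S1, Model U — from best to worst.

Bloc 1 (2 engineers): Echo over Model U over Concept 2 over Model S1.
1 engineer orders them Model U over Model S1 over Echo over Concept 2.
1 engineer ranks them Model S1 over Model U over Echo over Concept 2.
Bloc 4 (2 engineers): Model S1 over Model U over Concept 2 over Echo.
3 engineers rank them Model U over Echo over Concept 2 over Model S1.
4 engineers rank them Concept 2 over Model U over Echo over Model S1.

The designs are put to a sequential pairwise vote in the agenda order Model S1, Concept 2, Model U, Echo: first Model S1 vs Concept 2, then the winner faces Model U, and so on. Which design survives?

Model U

Round 1: Model S1 vs Concept 2 — 4–9, Concept 2 advances.
Round 2: Concept 2 vs Model U — 4–9, Model U advances.
Round 3: Model U vs Echo — 11–2, Model U advances.
Model U survives the agenda.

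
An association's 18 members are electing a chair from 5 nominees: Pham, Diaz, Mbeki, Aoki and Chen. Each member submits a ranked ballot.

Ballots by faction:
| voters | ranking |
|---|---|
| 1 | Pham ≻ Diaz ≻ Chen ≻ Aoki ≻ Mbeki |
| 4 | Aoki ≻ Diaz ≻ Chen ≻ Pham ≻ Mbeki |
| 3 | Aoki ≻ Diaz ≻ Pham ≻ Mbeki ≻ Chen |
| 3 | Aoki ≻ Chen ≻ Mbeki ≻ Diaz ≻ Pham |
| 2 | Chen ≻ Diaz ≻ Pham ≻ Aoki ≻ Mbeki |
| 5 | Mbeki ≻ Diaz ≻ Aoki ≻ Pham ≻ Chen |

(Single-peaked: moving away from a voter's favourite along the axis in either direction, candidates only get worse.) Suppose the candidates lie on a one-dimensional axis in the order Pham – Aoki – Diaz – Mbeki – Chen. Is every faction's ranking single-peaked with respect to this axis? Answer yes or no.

Axis positions: Pham=1, Aoki=2, Diaz=3, Mbeki=4, Chen=5.
Faction 1: ranking walks positions 1-3-5-2-4; Diaz is ranked above Aoki even though Aoki lies between Diaz and the peak Pham on the axis — preferences dip and rise again. Not single-peaked.
Faction 2: ranking walks positions 2-3-5-1-4; Chen is ranked above Mbeki even though Mbeki lies between Chen and the peak Aoki on the axis — preferences dip and rise again. Not single-peaked.
Faction 3 (peak Aoki at position 2): ranking walks positions 2-3-1-4-5, expanding outward from the peak — single-peaked.
Faction 4: ranking walks positions 2-5-4-3-1; Chen is ranked above Diaz even though Diaz lies between Chen and the peak Aoki on the axis — preferences dip and rise again. Not single-peaked.
Faction 5: ranking walks positions 5-3-1-2-4; Diaz is ranked above Mbeki even though Mbeki lies between Diaz and the peak Chen on the axis — preferences dip and rise again. Not single-peaked.
Faction 6 (peak Mbeki at position 4): ranking walks positions 4-3-2-1-5, expanding outward from the peak — single-peaked.
Faction 1 violates single-peakedness, so the profile is not single-peaked on this axis.

no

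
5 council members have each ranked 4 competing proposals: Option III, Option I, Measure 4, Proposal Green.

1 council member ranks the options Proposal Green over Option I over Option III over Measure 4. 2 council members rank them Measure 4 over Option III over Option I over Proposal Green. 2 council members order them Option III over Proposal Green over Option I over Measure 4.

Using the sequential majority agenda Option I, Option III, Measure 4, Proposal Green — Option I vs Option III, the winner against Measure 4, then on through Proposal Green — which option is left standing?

Round 1: Option I vs Option III — 1–4, Option III advances.
Round 2: Option III vs Measure 4 — 3–2, Option III advances.
Round 3: Option III vs Proposal Green — 4–1, Option III advances.
Option III survives the agenda.

Option III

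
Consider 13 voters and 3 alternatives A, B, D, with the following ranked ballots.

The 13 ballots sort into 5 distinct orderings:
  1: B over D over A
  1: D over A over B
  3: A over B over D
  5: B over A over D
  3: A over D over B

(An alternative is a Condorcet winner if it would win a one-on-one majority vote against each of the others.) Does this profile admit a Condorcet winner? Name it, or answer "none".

A

Check each pair by majority over 13 ballots:
A–B: A 7–6.
A–D: A 11–2.
B vs D: B wins 9–4.
A wins every pairwise contest, so A is the Condorcet winner.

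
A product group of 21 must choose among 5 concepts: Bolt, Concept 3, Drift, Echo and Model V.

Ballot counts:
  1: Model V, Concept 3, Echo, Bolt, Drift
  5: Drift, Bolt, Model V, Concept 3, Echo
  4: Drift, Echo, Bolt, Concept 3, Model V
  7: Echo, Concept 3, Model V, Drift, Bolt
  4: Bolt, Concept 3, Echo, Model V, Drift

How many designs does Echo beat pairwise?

4

Echo against each rival (21 engineers):
Echo vs Bolt: Echo is ranked higher on 1+4+7 = 12 ballots, Bolt on 9. Echo wins 12–9.
Echo vs Concept 3: Echo preferred on 4+7 = 11 ballots; Echo wins 11–10.
Echo vs Drift: Echo is ranked higher on 1+7+4 = 12 ballots, Drift on 9. Echo wins 12–9.
Echo vs Model V: Echo preferred on 4+7+4 = 15 ballots; Echo wins 15–6.
Echo beats Bolt, Concept 3, Drift, Model V — 4 pairwise wins.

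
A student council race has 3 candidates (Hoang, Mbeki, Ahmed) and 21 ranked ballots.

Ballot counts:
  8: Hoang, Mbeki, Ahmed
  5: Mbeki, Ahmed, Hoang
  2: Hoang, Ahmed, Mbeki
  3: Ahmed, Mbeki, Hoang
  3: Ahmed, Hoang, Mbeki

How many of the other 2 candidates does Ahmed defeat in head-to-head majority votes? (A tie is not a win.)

1

Ahmed against each rival (21 voters):
Ahmed vs Hoang: Ahmed, 11–10.
Ahmed vs Mbeki: Ahmed is ranked higher on 2+3+3 = 8 ballots, Mbeki on 13. Mbeki wins 13–8.
Ahmed beats Hoang; loses to Mbeki — 1 pairwise win.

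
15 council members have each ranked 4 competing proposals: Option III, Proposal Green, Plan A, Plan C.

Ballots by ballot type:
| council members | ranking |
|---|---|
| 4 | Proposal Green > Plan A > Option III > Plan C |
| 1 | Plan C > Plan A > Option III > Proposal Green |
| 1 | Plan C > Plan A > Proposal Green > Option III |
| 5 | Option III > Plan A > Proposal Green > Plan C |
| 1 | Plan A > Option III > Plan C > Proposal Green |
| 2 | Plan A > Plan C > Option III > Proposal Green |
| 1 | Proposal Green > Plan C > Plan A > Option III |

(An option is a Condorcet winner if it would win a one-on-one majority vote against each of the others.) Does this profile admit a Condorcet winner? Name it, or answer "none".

Check each pair by majority over 15 ballots:
Option III vs Proposal Green: 1+5+1+2 = 9 for Option III, 6 for Proposal Green — Option III by 9–6.
Option III vs Plan A: 5 to 10, Plan A.
Option III vs Plan C: 4+5+1 = 10 for Option III, 5 for Plan C — Option III by 10–5.
Proposal Green vs Plan A: 4+1 = 5 for Proposal Green, 10 for Plan A — Plan A by 10–5.
Proposal Green–Plan C: Proposal Green 10–5.
Plan A vs Plan C: 4+5+1+2 = 12 for Plan A, 3 for Plan C — Plan A by 12–3.
Plan A wins every pairwise contest, so Plan A is the Condorcet winner.

Plan A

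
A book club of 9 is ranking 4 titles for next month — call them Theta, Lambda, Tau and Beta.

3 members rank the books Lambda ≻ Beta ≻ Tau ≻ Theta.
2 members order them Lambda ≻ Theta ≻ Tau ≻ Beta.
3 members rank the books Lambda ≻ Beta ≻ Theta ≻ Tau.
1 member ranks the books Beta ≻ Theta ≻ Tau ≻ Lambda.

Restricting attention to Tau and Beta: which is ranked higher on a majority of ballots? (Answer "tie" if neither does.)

Ballots ranking Tau above Beta: 2.
Ballots ranking Beta above Tau: 9 − 2 = 7.
Beta wins the head-to-head 7–2.

Beta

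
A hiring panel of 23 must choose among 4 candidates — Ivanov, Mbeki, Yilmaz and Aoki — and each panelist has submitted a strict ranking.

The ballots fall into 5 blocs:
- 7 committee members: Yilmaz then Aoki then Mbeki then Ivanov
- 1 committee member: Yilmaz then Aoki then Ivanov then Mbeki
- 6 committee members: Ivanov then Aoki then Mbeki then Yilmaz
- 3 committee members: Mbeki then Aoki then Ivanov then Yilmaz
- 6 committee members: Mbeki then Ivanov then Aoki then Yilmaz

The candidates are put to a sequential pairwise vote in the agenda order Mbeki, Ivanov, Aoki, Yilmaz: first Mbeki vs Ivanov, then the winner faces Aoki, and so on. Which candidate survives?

Round 1: Mbeki vs Ivanov — 16–7, Mbeki advances.
Round 2: Mbeki vs Aoki — 9–14, Aoki advances.
Round 3: Aoki vs Yilmaz — 15–8, Aoki advances.
The agenda winner is Aoki.

Aoki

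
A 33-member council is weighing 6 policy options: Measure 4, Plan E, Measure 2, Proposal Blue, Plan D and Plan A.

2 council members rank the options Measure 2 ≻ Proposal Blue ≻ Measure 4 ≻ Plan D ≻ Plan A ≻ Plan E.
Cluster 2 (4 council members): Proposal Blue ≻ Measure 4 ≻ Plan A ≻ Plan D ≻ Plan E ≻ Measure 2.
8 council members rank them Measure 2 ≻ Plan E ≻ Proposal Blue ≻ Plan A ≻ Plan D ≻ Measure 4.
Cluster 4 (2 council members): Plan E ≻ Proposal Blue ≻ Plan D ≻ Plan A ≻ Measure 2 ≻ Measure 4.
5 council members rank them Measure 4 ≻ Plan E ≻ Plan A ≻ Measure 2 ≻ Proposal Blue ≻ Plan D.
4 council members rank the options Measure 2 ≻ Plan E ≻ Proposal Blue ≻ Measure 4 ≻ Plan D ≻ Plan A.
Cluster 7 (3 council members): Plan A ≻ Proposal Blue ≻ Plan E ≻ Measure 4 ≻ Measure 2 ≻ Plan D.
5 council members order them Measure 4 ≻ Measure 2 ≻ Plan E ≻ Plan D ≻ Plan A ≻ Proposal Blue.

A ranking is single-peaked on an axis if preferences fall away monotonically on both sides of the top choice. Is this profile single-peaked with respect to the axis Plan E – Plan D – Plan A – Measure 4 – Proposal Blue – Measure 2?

no

Axis positions: Plan E=1, Plan D=2, Plan A=3, Measure 4=4, Proposal Blue=5, Measure 2=6.
Cluster 1: ranking walks positions 6-5-4-2-3-1; Plan D is ranked above Plan A even though Plan A lies between Plan D and the peak Measure 2 on the axis — preferences dip and rise again. Not single-peaked.
Cluster 2 (peak Proposal Blue at position 5): ranking walks positions 5-4-3-2-1-6, expanding outward from the peak — single-peaked.
Cluster 3: ranking walks positions 6-1-5-3-2-4; Plan E is ranked above Proposal Blue even though Proposal Blue lies between Plan E and the peak Measure 2 on the axis — preferences dip and rise again. Not single-peaked.
Cluster 4: ranking walks positions 1-5-2-3-6-4; Proposal Blue is ranked above Plan D even though Plan D lies between Proposal Blue and the peak Plan E on the axis — preferences dip and rise again. Not single-peaked.
Cluster 5: ranking walks positions 4-1-3-6-5-2; Plan E is ranked above Plan A even though Plan A lies between Plan E and the peak Measure 4 on the axis — preferences dip and rise again. Not single-peaked.
Cluster 6: ranking walks positions 6-1-5-4-2-3; Plan E is ranked above Proposal Blue even though Proposal Blue lies between Plan E and the peak Measure 2 on the axis — preferences dip and rise again. Not single-peaked.
Cluster 7: ranking walks positions 3-5-1-4-6-2; Proposal Blue is ranked above Measure 4 even though Measure 4 lies between Proposal Blue and the peak Plan A on the axis — preferences dip and rise again. Not single-peaked.
Cluster 8: ranking walks positions 4-6-1-2-3-5; Measure 2 is ranked above Proposal Blue even though Proposal Blue lies between Measure 2 and the peak Measure 4 on the axis — preferences dip and rise again. Not single-peaked.
Cluster 1 violates single-peakedness, so the profile is not single-peaked on this axis.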